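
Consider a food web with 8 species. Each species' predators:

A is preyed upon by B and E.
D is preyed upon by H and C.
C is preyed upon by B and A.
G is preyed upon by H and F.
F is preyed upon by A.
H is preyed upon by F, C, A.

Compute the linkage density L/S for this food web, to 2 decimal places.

There are L = 12 links among S = 8 species.
L/S = 12/8 = 1.5000 ≈ 1.50.

L/S = 1.50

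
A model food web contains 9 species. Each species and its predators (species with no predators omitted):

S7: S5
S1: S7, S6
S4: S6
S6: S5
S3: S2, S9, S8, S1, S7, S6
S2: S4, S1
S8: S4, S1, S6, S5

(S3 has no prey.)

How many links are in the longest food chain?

4 links

One longest chain: S3 → S2 → S1 → S7 → S5.
It has 5 species and 4 links.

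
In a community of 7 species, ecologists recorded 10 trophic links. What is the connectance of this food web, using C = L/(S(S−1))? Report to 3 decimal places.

The web has S = 7 species and L = 10 feeding links.
C = L / (S(S−1)) = 10 / 42 = 0.2381 ≈ 0.238.

C = 0.238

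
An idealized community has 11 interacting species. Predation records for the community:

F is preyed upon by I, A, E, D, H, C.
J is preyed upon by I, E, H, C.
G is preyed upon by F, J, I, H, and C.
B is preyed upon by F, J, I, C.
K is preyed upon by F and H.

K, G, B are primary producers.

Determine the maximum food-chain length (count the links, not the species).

2 links

One longest chain: K → F → C.
It has 3 species and 2 links.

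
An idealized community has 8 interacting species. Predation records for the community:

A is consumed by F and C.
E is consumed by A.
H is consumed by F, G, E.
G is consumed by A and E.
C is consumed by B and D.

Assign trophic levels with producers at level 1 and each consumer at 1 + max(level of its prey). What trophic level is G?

H is a producer → level 1.
G eats H → level 2.

Trophic level 2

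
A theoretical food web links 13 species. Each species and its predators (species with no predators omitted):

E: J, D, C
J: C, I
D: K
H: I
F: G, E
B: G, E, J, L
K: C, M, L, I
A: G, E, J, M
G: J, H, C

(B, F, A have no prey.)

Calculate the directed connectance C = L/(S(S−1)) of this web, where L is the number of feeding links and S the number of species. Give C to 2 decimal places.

C = 0.15

The web has S = 13 species and L = 24 feeding links.
C = L / (S(S−1)) = 24 / 156 = 0.1538 ≈ 0.15.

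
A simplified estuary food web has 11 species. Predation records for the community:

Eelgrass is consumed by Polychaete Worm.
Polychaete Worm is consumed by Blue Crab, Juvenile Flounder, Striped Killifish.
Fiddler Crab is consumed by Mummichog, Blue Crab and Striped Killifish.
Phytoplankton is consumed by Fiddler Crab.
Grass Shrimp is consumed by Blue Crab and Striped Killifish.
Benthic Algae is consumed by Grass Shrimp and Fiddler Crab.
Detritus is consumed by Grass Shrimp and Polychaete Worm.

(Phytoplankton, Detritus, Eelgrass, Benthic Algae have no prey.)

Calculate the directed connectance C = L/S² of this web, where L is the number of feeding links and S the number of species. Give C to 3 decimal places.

C = 0.116

The web has S = 11 species and L = 14 feeding links.
C = L / S² = 14 / 121 = 0.1157 ≈ 0.116.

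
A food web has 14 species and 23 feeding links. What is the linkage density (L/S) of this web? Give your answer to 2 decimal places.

There are L = 23 links among S = 14 species.
L/S = 23/14 = 1.6429 ≈ 1.64.

L/S = 1.64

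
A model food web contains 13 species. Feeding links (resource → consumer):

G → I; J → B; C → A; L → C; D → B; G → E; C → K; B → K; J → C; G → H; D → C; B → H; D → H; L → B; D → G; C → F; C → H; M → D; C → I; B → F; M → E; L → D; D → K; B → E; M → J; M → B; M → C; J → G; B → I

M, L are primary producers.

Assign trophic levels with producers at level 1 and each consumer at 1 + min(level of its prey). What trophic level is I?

M is a producer → level 1.
B eats M → level 2.
I eats B → level 3.
No prey of I is below level 2, so 3 is the minimum.

Trophic level 3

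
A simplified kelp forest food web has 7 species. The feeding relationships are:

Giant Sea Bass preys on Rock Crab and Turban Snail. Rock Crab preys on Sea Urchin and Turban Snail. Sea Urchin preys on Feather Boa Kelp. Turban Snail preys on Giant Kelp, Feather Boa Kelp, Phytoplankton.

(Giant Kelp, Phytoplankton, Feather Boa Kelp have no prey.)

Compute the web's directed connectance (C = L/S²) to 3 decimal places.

C = 0.163

The web has S = 7 species and L = 8 feeding links.
C = L / S² = 8 / 49 = 0.1633 ≈ 0.163.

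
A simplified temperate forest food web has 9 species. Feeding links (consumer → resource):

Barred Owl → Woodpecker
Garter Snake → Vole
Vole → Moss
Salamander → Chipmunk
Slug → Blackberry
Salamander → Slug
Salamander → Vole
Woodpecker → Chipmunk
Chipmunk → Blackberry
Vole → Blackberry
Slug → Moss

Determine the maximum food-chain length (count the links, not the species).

One longest chain: Blackberry → Chipmunk → Woodpecker → Barred Owl.
It has 4 species and 3 links.

3 links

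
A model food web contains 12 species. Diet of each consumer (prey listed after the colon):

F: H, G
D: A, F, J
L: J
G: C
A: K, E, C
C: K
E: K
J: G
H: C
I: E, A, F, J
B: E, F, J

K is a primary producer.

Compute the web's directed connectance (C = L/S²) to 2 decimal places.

C = 0.15

The web has S = 12 species and L = 21 feeding links.
C = L / S² = 21 / 144 = 0.1458 ≈ 0.15.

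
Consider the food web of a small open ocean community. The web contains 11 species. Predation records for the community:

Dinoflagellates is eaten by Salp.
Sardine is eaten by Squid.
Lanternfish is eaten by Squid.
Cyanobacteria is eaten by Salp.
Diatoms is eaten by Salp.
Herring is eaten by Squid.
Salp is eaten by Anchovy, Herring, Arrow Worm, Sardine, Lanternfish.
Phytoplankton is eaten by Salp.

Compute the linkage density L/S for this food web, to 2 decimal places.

There are L = 12 links among S = 11 species.
L/S = 12/11 = 1.0909 ≈ 1.09.

L/S = 1.09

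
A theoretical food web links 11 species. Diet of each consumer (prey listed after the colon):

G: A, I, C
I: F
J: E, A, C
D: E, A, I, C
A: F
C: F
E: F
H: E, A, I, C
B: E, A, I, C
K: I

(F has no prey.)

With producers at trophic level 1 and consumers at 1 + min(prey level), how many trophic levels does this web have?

3

Producers (level 1): F.
Following each consumer down to its lowest-level prey: F → E → B (levels 1 through 3).
All prey of B (E 2, A 2, I 2, C 2) are at level 2 or above, so B is at level 1 + 2 = 3.
Every consumer has at least one prey at level 2 or below, so none exceeds level 3.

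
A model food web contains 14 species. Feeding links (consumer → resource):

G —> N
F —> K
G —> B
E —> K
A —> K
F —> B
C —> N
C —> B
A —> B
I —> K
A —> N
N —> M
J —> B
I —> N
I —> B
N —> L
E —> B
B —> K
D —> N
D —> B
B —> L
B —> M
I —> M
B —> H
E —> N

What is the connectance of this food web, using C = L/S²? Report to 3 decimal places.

C = 0.128

The web has S = 14 species and L = 25 feeding links.
C = L / S² = 25 / 196 = 0.1276 ≈ 0.128.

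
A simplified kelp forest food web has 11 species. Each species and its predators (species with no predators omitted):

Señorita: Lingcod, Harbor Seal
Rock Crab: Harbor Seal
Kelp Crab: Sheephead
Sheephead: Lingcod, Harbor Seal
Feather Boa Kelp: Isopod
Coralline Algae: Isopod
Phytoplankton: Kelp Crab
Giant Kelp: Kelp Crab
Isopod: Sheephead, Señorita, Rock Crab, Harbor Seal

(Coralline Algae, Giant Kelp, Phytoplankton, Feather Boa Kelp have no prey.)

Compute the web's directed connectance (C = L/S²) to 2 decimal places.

C = 0.12

The web has S = 11 species and L = 14 feeding links.
C = L / S² = 14 / 121 = 0.1157 ≈ 0.12.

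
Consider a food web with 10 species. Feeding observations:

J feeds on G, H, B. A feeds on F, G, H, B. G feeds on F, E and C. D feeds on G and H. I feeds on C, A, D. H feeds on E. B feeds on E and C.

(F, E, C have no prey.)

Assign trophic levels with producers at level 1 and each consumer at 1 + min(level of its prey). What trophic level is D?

E is a producer → level 1.
H eats E → level 2.
D eats H → level 3.
No prey of D is below level 2, so 3 is the minimum.

Trophic level 3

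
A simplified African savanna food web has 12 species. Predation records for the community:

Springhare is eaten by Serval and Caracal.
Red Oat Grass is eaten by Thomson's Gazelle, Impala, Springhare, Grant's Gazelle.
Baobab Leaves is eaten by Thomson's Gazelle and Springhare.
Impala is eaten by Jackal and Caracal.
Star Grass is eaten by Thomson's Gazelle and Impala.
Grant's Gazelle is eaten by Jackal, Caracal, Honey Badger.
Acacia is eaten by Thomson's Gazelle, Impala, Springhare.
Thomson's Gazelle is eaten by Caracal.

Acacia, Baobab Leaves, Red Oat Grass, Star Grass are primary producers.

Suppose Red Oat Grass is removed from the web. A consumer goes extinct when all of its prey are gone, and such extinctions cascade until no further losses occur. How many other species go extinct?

Remove Red Oat Grass.
Round 1: Grant's Gazelle (all prey gone) → extinct.
Round 2: Honey Badger (all prey gone) → extinct.
No further losses. Total secondary extinctions: 2.

2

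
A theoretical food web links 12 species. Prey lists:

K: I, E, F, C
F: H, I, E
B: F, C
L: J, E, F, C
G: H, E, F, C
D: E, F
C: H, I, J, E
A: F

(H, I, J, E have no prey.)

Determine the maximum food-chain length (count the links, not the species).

2 links

One longest chain: H → F → K.
It has 3 species and 2 links.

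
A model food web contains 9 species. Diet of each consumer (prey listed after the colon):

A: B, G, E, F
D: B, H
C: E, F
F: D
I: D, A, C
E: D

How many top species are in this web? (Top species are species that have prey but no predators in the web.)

Top species (has prey, but nothing eats it): I.
Count: 1.

1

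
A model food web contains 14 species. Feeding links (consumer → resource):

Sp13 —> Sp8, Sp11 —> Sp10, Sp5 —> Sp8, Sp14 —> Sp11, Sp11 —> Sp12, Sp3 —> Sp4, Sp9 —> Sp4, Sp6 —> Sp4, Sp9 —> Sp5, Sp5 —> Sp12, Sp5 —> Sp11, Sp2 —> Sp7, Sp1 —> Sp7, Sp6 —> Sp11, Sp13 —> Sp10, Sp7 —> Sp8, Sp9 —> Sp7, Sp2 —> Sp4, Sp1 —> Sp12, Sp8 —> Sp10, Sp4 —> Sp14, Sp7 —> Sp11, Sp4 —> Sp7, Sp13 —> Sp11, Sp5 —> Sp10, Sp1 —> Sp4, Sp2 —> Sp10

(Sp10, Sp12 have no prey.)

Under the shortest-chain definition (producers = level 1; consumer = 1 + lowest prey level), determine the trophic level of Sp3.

Sp10 is a producer → level 1.
Sp11 eats Sp10 → level 2.
Sp7 eats Sp11 → level 3.
Sp4 eats Sp7 → level 4.
Sp3 eats Sp4 → level 5.
No prey of Sp3 is below level 4, so 5 is the minimum.

Trophic level 5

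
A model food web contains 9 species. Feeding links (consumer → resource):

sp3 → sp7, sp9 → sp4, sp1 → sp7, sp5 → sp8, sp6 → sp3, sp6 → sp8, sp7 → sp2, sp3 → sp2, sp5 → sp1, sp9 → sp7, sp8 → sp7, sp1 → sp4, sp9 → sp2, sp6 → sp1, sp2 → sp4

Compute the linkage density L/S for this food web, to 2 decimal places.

There are L = 15 links among S = 9 species.
L/S = 15/9 = 1.6667 ≈ 1.67.

L/S = 1.67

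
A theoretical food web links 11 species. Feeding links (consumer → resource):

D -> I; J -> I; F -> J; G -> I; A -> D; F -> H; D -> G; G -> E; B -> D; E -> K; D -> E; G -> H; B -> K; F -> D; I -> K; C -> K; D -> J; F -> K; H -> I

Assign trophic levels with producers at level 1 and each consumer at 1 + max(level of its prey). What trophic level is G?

K is a producer → level 1.
I eats K → level 2.
H eats I → level 3.
G eats H (level 3); other prey at levels: E 2, I 2 → level 4.

Trophic level 4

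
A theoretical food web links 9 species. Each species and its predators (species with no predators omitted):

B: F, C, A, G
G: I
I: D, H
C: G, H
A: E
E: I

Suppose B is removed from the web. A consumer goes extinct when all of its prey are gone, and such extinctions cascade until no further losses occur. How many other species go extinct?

Remove B.
Round 1: F (all prey gone), C (all prey gone), A (all prey gone) → extinct.
Round 2: G (all prey gone), E (all prey gone) → extinct.
Round 3: I (all prey gone) → extinct.
Round 4: D (all prey gone), H (all prey gone) → extinct.
No further losses. Total secondary extinctions: 8.

8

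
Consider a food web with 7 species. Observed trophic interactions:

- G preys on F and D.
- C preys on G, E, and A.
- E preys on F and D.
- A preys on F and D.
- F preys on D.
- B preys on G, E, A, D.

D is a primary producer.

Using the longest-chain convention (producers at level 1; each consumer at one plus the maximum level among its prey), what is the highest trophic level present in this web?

4

Producers (level 1): D.
D → F → E → C gives C level 4.
No species has a prey at level 4, so no species reaches level 5.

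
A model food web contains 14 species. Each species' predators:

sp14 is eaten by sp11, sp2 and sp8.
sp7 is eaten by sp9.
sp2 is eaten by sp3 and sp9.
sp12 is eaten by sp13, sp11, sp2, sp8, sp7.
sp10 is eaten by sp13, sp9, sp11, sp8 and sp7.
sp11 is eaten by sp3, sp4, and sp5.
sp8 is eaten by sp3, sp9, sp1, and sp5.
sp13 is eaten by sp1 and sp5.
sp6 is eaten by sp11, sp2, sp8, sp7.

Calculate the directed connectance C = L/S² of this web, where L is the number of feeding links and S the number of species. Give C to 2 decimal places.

C = 0.15

The web has S = 14 species and L = 29 feeding links.
C = L / S² = 29 / 196 = 0.1480 ≈ 0.15.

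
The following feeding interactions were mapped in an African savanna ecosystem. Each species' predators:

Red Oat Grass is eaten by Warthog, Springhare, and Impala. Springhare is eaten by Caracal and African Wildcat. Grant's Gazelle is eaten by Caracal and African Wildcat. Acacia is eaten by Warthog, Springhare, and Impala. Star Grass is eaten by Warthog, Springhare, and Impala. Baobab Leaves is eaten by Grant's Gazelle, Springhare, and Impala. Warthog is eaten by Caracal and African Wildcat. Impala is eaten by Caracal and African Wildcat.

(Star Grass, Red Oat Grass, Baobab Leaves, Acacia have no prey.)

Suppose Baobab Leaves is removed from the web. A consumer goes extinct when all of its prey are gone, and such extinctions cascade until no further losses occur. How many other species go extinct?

Remove Baobab Leaves.
Round 1: Grant's Gazelle (all prey gone) → extinct.
No further losses. Total secondary extinctions: 1.

1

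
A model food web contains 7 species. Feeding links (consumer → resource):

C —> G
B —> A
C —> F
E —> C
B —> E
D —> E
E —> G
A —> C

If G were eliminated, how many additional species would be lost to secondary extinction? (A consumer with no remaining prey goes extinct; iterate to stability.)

0

Remove G.
Every predator of it retains at least one other prey: C still has F; E still has C.
No consumer loses all prey, so no secondary extinctions occur.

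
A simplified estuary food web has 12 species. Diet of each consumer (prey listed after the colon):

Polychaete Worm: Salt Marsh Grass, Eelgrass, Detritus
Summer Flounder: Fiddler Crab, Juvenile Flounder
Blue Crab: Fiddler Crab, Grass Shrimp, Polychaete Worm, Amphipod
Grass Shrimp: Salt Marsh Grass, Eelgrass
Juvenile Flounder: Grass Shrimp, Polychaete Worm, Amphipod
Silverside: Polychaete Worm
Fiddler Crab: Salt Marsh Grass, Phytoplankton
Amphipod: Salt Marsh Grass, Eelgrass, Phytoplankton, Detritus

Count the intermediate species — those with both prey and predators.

5

Intermediate species (has both prey and predators): Fiddler Crab, Grass Shrimp, Polychaete Worm, Amphipod, Juvenile Flounder.
Count: 5.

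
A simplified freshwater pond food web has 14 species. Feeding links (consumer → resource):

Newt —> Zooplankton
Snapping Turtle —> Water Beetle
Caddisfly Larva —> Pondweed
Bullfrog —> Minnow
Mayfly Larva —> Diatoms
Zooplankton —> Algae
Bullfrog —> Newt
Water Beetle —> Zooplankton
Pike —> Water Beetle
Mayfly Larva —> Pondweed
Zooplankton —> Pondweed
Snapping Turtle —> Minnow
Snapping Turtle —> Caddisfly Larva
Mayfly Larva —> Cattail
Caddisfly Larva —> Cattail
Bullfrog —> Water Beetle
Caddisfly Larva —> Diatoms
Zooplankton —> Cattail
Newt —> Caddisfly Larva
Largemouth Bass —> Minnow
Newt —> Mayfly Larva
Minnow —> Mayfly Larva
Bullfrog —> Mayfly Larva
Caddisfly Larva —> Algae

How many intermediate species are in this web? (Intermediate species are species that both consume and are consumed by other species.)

Intermediate species (has both prey and predators): Zooplankton, Caddisfly Larva, Mayfly Larva, Water Beetle, Newt, Minnow.
Count: 6.

6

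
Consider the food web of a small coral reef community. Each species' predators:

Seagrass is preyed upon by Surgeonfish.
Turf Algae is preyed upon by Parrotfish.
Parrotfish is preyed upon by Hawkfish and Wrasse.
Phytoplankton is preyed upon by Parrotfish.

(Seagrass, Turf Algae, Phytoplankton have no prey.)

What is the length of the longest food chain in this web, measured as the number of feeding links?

2 links

One longest chain: Turf Algae → Parrotfish → Hawkfish.
It has 3 species and 2 links.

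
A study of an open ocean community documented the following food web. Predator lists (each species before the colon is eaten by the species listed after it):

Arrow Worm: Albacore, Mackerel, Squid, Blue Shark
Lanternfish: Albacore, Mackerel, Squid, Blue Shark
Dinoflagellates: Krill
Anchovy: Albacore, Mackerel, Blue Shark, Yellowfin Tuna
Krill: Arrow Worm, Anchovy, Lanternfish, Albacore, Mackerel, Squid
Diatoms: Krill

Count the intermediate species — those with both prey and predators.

Intermediate species (has both prey and predators): Krill, Arrow Worm, Anchovy, Lanternfish.
Count: 4.

4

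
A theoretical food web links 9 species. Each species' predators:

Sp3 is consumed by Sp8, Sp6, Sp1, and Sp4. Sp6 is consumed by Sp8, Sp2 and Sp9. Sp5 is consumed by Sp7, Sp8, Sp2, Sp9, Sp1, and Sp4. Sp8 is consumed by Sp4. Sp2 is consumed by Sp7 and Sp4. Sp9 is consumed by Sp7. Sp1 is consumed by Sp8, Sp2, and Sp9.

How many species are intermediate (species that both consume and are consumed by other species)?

5

Intermediate species (has both prey and predators): Sp6, Sp1, Sp2, Sp9, Sp8.
Count: 5.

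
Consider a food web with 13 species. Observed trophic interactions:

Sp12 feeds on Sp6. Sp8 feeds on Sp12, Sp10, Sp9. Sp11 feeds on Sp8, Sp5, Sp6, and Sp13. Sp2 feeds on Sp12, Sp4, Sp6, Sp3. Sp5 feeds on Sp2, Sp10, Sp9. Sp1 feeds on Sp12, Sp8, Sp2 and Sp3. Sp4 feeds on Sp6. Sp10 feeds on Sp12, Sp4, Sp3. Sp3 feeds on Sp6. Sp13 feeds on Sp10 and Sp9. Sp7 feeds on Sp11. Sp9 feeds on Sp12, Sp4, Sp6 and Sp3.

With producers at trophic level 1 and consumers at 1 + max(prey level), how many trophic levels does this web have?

6

Producers (level 1): Sp6.
Sp6 → Sp12 → Sp9 → Sp5 → Sp11 → Sp7 gives Sp7 level 6.
No species has a prey at level 6, so no species reaches level 7.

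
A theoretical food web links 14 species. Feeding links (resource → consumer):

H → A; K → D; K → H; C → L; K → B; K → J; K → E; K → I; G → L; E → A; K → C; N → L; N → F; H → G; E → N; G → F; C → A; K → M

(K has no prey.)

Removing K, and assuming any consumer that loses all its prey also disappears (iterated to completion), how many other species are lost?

13

Remove K.
Round 1: D (all prey gone), B (all prey gone), E (all prey gone), J (all prey gone), I (all prey gone), M (all prey gone), C (all prey gone), H (all prey gone) → extinct.
Round 2: N (all prey gone), G (all prey gone), A (all prey gone) → extinct.
Round 3: L (all prey gone), F (all prey gone) → extinct.
No further losses. Total secondary extinctions: 13.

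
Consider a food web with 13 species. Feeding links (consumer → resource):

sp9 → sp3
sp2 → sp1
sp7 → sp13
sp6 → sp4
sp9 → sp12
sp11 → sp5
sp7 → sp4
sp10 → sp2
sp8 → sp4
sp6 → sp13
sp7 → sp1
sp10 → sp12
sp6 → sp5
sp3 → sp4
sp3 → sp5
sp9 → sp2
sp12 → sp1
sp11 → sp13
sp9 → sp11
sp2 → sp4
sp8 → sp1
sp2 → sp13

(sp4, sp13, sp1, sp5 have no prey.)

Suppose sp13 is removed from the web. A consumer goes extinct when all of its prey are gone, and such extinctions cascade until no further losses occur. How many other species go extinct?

Remove sp13.
Every predator of it retains at least one other prey: sp7 still has sp4, sp1; sp6 still has sp4, sp5; sp11 still has sp5; sp2 still has sp4, sp1.
No consumer loses all prey, so no secondary extinctions occur.

0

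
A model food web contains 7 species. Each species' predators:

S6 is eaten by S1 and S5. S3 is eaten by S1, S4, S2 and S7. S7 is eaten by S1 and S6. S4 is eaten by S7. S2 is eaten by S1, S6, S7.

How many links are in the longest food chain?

One longest chain: S3 → S2 → S7 → S6 → S5.
It has 5 species and 4 links.

4 links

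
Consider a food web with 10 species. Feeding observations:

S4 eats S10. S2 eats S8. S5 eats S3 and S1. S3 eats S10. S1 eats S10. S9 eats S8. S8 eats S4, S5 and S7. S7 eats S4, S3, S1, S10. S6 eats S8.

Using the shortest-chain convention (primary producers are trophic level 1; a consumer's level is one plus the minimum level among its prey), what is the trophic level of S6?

Trophic level 4

S10 is a producer → level 1.
S4 eats S10 → level 2.
S8 eats S4 → level 3.
S6 eats S8 → level 4.
No prey of S6 is below level 3, so 4 is the minimum.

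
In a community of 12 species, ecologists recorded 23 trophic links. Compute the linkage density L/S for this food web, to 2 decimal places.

L/S = 1.92

There are L = 23 links among S = 12 species.
L/S = 23/12 = 1.9167 ≈ 1.92.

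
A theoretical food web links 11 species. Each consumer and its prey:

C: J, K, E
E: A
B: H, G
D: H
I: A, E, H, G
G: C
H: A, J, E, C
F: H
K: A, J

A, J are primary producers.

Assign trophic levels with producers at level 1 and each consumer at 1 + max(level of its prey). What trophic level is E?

Trophic level 2

A is a producer → level 1.
E eats A → level 2.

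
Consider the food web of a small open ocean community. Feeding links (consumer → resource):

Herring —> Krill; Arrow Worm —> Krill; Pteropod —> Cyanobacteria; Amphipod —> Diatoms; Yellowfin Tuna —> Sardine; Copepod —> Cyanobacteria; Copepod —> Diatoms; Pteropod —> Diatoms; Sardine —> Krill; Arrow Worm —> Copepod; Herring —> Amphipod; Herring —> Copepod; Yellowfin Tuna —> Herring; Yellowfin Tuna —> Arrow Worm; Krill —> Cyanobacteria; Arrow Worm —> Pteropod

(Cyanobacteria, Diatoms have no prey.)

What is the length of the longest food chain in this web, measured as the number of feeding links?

3 links

One longest chain: Cyanobacteria → Krill → Sardine → Yellowfin Tuna.
It has 4 species and 3 links.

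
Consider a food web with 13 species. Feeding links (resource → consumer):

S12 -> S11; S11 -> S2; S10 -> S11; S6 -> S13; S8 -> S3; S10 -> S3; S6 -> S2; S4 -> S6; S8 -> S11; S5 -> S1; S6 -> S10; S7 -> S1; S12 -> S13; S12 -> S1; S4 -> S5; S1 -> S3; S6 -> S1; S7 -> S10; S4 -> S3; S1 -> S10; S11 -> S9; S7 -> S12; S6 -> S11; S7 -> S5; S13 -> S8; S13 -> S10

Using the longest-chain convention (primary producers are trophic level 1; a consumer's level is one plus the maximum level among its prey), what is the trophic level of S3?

S7 is a producer → level 1.
S12 eats S7 → level 2.
S1 eats S12 (level 2); other prey at levels: S7 1, S5 2, S6 2 → level 3.
S10 eats S1 (level 3); other prey at levels: S7 1, S6 2, S13 3 → level 4.
S3 eats S10 (level 4); other prey at levels: S4 1, S1 3, S8 4 → level 5.

Trophic level 5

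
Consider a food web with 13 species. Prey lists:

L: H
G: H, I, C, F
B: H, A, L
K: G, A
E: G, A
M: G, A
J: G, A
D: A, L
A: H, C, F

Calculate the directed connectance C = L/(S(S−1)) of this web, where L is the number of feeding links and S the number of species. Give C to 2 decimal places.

The web has S = 13 species and L = 21 feeding links.
C = L / (S(S−1)) = 21 / 156 = 0.1346 ≈ 0.13.

C = 0.13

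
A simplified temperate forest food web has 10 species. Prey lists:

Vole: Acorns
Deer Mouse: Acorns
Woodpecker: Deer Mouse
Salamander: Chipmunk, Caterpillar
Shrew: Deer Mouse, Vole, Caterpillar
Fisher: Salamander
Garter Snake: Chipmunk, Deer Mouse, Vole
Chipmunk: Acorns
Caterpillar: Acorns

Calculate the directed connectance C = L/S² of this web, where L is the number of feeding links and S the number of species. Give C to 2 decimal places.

C = 0.14

The web has S = 10 species and L = 14 feeding links.
C = L / S² = 14 / 100 = 0.1400 ≈ 0.14.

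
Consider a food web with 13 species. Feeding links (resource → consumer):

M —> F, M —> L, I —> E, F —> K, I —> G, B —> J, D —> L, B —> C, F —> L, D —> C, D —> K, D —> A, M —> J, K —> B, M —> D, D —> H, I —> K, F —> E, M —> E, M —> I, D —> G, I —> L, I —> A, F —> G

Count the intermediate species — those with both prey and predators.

Intermediate species (has both prey and predators): D, I, F, K, B.
Count: 5.

5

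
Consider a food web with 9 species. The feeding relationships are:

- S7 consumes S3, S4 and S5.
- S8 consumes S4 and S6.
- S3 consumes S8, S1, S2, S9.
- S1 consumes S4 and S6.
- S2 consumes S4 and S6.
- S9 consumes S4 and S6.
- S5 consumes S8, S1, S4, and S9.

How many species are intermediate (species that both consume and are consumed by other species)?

Intermediate species (has both prey and predators): S2, S9, S1, S8, S5, S3.
Count: 6.

6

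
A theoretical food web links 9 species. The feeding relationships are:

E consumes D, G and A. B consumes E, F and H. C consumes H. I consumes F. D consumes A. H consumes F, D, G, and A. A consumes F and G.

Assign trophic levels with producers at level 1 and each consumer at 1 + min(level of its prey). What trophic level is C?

Trophic level 3

G is a producer → level 1.
H eats G → level 2.
C eats H → level 3.
No prey of C is below level 2, so 3 is the minimum.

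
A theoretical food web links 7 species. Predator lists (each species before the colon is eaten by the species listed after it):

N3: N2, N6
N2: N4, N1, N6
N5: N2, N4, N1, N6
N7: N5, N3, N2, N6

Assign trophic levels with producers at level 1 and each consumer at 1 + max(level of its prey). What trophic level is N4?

N7 is a producer → level 1.
N5 eats N7 → level 2.
N2 eats N5 (level 2); other prey at levels: N7 1, N3 2 → level 3.
N4 eats N2 (level 3); other prey at levels: N5 2 → level 4.

Trophic level 4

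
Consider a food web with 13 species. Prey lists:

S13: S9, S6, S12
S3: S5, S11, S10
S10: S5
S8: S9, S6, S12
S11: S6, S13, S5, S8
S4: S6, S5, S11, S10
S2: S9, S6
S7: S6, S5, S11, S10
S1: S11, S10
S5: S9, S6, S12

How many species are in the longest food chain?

4 species

One longest chain: S9 → S5 → S10 → S1.
It has 4 species and 3 links.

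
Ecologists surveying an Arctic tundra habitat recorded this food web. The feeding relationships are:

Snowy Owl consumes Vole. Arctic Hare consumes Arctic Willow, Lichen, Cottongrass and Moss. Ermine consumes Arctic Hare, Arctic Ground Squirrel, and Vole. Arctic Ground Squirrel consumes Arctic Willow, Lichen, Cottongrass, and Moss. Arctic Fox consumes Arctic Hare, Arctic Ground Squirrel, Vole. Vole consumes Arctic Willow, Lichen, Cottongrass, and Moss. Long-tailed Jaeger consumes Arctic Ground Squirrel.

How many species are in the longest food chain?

3 species

One longest chain: Arctic Willow → Vole → Snowy Owl.
It has 3 species and 2 links.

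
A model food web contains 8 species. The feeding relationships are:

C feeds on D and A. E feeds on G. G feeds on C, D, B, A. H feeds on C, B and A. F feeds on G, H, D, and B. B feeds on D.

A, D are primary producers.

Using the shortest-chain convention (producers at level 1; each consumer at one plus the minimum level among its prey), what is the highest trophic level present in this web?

Producers (level 1): A, D.
Following each consumer down to its lowest-level prey: A → G → E (levels 1 through 3).
All prey of E (G 2) are at level 2 or above, so E is at level 1 + 2 = 3.
Every consumer has at least one prey at level 2 or below, so none exceeds level 3.

3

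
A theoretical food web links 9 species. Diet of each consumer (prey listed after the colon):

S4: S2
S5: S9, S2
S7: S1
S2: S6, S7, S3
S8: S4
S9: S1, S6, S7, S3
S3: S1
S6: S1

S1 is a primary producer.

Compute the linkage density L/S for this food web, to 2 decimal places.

There are L = 14 links among S = 9 species.
L/S = 14/9 = 1.5556 ≈ 1.56.

L/S = 1.56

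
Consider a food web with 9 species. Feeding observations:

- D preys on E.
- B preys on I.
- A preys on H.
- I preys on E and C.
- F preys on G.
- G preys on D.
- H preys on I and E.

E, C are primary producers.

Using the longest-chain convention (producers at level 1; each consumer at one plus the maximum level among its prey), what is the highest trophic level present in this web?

4

Producers (level 1): E, C.
E → D → G → F gives F level 4.
No species has a prey at level 4, so no species reaches level 5.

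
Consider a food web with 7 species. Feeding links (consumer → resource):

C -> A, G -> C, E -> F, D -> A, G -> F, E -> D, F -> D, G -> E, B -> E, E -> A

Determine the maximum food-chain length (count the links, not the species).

One longest chain: A → D → F → E → G.
It has 5 species and 4 links.

4 links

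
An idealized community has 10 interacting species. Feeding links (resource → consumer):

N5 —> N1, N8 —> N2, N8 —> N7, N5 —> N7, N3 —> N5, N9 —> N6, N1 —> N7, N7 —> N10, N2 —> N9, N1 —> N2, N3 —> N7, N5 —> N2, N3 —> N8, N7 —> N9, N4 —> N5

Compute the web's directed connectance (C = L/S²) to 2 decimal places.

C = 0.15

The web has S = 10 species and L = 15 feeding links.
C = L / S² = 15 / 100 = 0.1500 ≈ 0.15.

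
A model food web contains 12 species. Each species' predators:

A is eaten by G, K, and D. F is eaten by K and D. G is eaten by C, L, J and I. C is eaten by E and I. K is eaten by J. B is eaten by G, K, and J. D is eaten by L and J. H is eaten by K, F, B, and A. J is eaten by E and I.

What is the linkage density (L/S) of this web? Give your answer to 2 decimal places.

L/S = 1.92

There are L = 23 links among S = 12 species.
L/S = 23/12 = 1.9167 ≈ 1.92.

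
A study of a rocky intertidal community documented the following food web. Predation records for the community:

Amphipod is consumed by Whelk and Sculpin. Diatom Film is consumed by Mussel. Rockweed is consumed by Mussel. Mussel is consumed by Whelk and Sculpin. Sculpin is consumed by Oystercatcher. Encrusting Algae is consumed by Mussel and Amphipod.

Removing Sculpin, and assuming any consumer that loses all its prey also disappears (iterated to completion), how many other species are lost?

Remove Sculpin.
Round 1: Oystercatcher (all prey gone) → extinct.
No further losses. Total secondary extinctions: 1.

1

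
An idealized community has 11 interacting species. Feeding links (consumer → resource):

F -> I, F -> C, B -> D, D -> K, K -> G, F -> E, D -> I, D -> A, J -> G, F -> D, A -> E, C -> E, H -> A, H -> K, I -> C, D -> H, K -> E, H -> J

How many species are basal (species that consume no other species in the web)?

2

Basal species (no prey listed): G, E.
Count: 2.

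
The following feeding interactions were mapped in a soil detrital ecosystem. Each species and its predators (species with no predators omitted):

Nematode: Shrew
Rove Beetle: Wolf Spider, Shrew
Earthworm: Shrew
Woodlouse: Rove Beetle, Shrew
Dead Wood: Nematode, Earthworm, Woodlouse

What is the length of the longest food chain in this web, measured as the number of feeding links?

One longest chain: Dead Wood → Woodlouse → Rove Beetle → Wolf Spider.
It has 4 species and 3 links.

3 links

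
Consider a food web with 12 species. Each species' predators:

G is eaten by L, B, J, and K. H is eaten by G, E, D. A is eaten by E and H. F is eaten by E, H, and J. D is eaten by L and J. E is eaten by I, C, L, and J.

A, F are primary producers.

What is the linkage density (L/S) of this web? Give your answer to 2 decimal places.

L/S = 1.50

There are L = 18 links among S = 12 species.
L/S = 18/12 = 1.5000 ≈ 1.50.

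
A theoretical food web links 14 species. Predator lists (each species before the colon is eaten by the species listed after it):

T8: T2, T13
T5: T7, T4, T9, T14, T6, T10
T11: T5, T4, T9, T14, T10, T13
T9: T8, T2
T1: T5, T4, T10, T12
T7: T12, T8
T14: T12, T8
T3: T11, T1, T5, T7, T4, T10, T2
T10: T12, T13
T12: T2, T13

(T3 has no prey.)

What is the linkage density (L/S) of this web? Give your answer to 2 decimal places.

There are L = 35 links among S = 14 species.
L/S = 35/14 = 2.5000 ≈ 2.50.

L/S = 2.50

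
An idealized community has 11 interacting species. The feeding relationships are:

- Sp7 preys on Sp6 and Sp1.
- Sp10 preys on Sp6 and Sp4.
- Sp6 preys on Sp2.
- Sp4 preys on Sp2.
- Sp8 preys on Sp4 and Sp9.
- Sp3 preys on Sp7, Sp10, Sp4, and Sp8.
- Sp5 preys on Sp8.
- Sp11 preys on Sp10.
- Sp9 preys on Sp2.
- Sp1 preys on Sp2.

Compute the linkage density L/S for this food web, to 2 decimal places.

L/S = 1.45

There are L = 16 links among S = 11 species.
L/S = 16/11 = 1.4545 ≈ 1.45.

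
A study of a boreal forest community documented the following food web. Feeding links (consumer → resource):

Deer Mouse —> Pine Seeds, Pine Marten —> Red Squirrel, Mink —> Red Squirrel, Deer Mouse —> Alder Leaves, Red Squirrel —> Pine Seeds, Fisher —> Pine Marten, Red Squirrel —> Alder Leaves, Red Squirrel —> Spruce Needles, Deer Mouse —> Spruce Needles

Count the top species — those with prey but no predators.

Top species (has prey, but nothing eats it): Deer Mouse, Mink, Fisher.
Count: 3.

3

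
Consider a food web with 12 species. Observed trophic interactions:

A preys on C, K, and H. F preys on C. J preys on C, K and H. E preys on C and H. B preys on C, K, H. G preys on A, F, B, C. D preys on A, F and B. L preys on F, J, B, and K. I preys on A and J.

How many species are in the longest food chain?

3 species

One longest chain: C → F → D.
It has 3 species and 2 links.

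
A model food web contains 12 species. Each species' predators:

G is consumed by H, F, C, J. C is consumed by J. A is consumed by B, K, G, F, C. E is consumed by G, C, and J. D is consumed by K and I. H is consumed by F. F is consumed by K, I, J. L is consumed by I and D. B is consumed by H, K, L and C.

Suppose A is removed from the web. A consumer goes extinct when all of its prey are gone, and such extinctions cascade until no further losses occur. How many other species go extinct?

3

Remove A.
Round 1: B (all prey gone) → extinct.
Round 2: L (all prey gone) → extinct.
Round 3: D (all prey gone) → extinct.
No further losses. Total secondary extinctions: 3.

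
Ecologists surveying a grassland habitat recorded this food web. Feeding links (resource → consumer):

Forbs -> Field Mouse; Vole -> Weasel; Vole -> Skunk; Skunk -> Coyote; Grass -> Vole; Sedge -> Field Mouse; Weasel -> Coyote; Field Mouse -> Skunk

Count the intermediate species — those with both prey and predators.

Intermediate species (has both prey and predators): Field Mouse, Vole, Skunk, Weasel.
Count: 4.

4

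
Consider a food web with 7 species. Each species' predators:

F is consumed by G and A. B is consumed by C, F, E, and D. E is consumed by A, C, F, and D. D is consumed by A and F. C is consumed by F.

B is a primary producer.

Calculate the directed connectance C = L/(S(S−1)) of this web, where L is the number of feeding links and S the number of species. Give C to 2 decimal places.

C = 0.31

The web has S = 7 species and L = 13 feeding links.
C = L / (S(S−1)) = 13 / 42 = 0.3095 ≈ 0.31.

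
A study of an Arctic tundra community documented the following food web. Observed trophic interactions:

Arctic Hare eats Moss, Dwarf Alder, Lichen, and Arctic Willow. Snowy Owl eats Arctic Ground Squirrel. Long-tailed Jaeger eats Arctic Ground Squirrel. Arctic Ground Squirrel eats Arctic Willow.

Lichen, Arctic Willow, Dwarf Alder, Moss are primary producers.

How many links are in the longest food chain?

2 links

One longest chain: Arctic Willow → Arctic Ground Squirrel → Snowy Owl.
It has 3 species and 2 links.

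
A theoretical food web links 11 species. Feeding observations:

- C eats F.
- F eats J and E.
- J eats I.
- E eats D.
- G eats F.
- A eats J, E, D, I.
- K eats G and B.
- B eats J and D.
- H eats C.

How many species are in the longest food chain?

5 species

One longest chain: I → J → F → C → H.
It has 5 species and 4 links.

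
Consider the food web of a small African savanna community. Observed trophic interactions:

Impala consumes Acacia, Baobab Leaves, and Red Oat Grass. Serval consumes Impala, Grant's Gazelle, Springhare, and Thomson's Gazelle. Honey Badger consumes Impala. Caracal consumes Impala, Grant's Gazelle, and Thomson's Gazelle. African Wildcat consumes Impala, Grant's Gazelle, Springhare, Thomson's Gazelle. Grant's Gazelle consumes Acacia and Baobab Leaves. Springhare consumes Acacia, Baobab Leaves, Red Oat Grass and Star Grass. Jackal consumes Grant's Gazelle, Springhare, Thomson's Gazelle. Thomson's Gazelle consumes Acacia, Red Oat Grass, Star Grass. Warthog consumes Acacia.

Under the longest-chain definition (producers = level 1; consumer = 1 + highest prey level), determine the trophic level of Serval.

Trophic level 3

Acacia is a producer → level 1.
Springhare eats Acacia (level 1); other prey at levels: Baobab Leaves 1, Star Grass 1, Red Oat Grass 1 → level 2.
Serval eats Springhare (level 2); other prey at levels: Grant's Gazelle 2, Thomson's Gazelle 2, Impala 2 → level 3.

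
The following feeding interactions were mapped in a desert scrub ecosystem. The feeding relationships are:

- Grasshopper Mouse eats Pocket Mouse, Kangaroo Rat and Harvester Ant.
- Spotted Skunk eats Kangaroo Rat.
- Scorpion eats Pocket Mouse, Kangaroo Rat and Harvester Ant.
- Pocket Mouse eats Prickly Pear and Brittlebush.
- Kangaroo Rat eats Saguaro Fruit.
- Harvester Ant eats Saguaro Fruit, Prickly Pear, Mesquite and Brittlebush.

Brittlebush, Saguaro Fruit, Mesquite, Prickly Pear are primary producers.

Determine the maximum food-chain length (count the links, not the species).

2 links

One longest chain: Saguaro Fruit → Kangaroo Rat → Scorpion.
It has 3 species and 2 links.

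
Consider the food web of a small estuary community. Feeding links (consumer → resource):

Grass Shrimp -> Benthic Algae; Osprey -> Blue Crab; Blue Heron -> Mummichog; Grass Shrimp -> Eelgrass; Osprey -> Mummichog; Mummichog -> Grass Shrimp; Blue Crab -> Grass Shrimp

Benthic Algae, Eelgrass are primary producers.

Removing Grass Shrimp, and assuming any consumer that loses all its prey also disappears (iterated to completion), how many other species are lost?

Remove Grass Shrimp.
Round 1: Blue Crab (all prey gone), Mummichog (all prey gone) → extinct.
Round 2: Osprey (all prey gone), Blue Heron (all prey gone) → extinct.
No further losses. Total secondary extinctions: 4.

4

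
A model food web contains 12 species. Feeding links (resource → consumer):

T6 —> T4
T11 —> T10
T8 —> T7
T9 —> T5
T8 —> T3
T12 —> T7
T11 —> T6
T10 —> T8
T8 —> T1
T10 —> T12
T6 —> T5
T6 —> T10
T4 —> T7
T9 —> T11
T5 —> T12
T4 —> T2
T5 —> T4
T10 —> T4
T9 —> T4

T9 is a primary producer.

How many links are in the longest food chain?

One longest chain: T9 → T11 → T6 → T10 → T8 → T1.
It has 6 species and 5 links.

5 links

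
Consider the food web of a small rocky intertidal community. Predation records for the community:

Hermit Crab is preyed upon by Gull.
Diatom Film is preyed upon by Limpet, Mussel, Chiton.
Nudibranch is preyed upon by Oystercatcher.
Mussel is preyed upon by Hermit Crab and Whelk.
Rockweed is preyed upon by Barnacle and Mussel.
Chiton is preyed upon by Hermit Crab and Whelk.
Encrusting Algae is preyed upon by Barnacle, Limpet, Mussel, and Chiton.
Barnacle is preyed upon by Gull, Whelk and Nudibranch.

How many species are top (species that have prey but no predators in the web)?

Top species (has prey, but nothing eats it): Limpet, Whelk, Oystercatcher, Gull.
Count: 4.

4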